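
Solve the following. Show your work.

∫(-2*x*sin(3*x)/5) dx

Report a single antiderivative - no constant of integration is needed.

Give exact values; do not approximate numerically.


Step 1. Integrate ∫(-2*x*sin(3*x)/5) dx by parts with u = x, dv = (-2*sin(3*x)/5) dx, so v = 2*cos(3*x)/15: now 2*x*cos(3*x)/15 + ∫(-2*cos(3*x)/15) dx.
Step 2. Evaluate the standard form: now 2*x*cos(3*x)/15 - 2*sin(3*x)/45.
Answer: 2*x*cos(3*x)/15 - 2*sin(3*x)/45.


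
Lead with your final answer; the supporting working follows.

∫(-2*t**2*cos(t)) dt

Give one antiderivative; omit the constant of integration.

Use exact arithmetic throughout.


The answer is -2*t**2*sin(t) - 4*t*cos(t) + 4*sin(t).
Step 1. Integrate ∫(-2*t**2*cos(t)) dt by parts with u = t**2, dv = (-2*cos(t)) dt, so v = -2*sin(t): now -2*t**2*sin(t) + ∫(4*t*sin(t)) dt.
Step 2. Integrate ∫(4*t*sin(t)) dt by parts with u = t, dv = (4*sin(t)) dt, so v = -4*cos(t): now -2*t**2*sin(t) - 4*t*cos(t) + ∫(4*cos(t)) dt.
Step 3. Evaluate the standard form: now -2*t**2*sin(t) - 4*t*cos(t) + 4*sin(t).
Answer: -2*t**2*sin(t) - 4*t*cos(t) + 4*sin(t).


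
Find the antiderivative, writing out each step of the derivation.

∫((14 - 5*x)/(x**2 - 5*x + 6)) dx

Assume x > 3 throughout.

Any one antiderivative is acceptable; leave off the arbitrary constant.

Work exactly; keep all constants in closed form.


Step 1. Decompose ∫((14 - 5*x)/(x**2 - 5*x + 6)) dx by partial fractions, (14 - 5*x)/(x**2 - 5*x + 6) = -4/(x - 2) - 1/(x - 3): now ∫(-1/(x - 3)) dx + ∫(-4/(x - 2)) dx.
Step 2. Evaluate the standard form [assuming x > 3]: now -log(x - 3) + ∫(-4/(x - 2)) dx.
Step 3. Evaluate the standard form [assuming x > 2]: now -log(x - 3) - 4*log(x - 2).
Answer: -log(x - 3) - 4*log(x - 2).


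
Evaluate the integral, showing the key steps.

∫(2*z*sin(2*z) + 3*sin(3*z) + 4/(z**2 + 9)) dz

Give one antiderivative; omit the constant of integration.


Step 1. Rewrite: now ∫(2*z*sin(2*z)) dz + ∫(4/(z**2 + 9)) dz + ∫(3*sin(3*z)) dz.
Step 2. Integrate ∫(2*z*sin(2*z)) dz by parts with u = z, dv = (2*sin(2*z)) dz, so v = -cos(2*z): now -z*cos(2*z) + ∫(4/(z**2 + 9)) dz + ∫(3*sin(3*z)) dz + ∫(cos(2*z)) dz.
Step 3. Evaluate the standard form: now -z*cos(2*z) + sin(2*z)/2 + ∫(4/(z**2 + 9)) dz + ∫(3*sin(3*z)) dz.
Step 4. Evaluate the standard form: now -z*cos(2*z) + sin(2*z)/2 + 4*atan(z/3)/3 + ∫(3*sin(3*z)) dz.
Step 5. Evaluate the standard form: now -z*cos(2*z) + sin(2*z)/2 - cos(3*z) + 4*atan(z/3)/3.
Answer: -z*cos(2*z) + sin(2*z)/2 - cos(3*z) + 4*atan(z/3)/3.


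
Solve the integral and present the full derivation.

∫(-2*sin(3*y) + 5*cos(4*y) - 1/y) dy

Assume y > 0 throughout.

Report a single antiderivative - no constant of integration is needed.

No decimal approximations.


Step 1. Rewrite: now ∫(-1/y) dy + ∫(-2*sin(3*y)) dy + ∫(5*cos(4*y)) dy.
Step 2. Evaluate the standard form [assuming y > 0]: now -log(y) + ∫(-2*sin(3*y)) dy + ∫(5*cos(4*y)) dy.
Step 3. Evaluate the standard form: now -log(y) + 2*cos(3*y)/3 + ∫(5*cos(4*y)) dy.
Step 4. Evaluate the standard form: now -log(y) + 5*sin(4*y)/4 + 2*cos(3*y)/3.
Answer: -log(y) + 5*sin(4*y)/4 + 2*cos(3*y)/3.


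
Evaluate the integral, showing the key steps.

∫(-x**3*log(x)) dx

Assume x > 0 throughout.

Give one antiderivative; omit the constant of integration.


Step 1. Integrate ∫(-x**3*log(x)) dx by parts with u = log(x), dv = (-x**3) dx, so v = -x**4/4 [assuming x > 0]: now -x**4*log(x)/4 + ∫(x**3/4) dx.
Step 2. Evaluate the standard form: now -x**4*log(x)/4 + x**4/16.
Answer: -x**4*log(x)/4 + x**4/16.


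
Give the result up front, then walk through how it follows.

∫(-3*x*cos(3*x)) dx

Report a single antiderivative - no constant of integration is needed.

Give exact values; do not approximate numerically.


The answer is -x*sin(3*x) - cos(3*x)/3.
Step 1. Integrate ∫(-3*x*cos(3*x)) dx by parts with u = x, dv = (-3*cos(3*x)) dx, so v = -sin(3*x): now -x*sin(3*x) + ∫(sin(3*x)) dx.
Step 2. Evaluate the standard form: now -x*sin(3*x) - cos(3*x)/3.
Answer: -x*sin(3*x) - cos(3*x)/3.


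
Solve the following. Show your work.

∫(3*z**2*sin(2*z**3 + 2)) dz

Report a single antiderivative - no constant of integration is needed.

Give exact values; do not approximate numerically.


Step 1. Substitute u = z**3 + 1, turning ∫(3*z**2*sin(2*z**3 + 2)) dz into ∫(sin(2*u)) du: now ∫(sin(2*u)) du.
Step 2. Evaluate the standard form: now -cos(2*u)/2.
Step 3. Substitute back u = z**3 + 1: now -cos(2*z**3 + 2)/2.
Answer: -cos(2*z**3 + 2)/2.


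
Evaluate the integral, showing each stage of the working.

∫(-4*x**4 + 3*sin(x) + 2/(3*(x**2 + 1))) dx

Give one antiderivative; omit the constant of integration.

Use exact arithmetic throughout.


Step 1. Rewrite: now ∫(-4*x**4) dx + ∫(2/(3*(x**2 + 1))) dx + ∫(3*sin(x)) dx.
Step 2. Evaluate the standard form: now -4*x**5/5 + ∫(2/(3*(x**2 + 1))) dx + ∫(3*sin(x)) dx.
Step 3. Evaluate the standard form: now -4*x**5/5 - 3*cos(x) + ∫(2/(3*(x**2 + 1))) dx.
Step 4. Evaluate the standard form: now -4*x**5/5 - 3*cos(x) + 2*atan(x)/3.
Answer: -4*x**5/5 - 3*cos(x) + 2*atan(x)/3.


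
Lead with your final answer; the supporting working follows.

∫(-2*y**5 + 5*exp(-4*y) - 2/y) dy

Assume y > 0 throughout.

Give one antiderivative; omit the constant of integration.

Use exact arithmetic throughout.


The answer is -y**6/3 - 2*log(y) - 5*exp(-4*y)/4.
Step 1. Rewrite: now ∫(-2/y) dy + ∫(-2*y**5) dy + ∫(5*exp(-4*y)) dy.
Step 2. Evaluate the standard form [assuming y > 0]: now -2*log(y) + ∫(-2*y**5) dy + ∫(5*exp(-4*y)) dy.
Step 3. Evaluate the standard form: now -y**6/3 - 2*log(y) + ∫(5*exp(-4*y)) dy.
Step 4. Evaluate the standard form: now -y**6/3 - 2*log(y) - 5*exp(-4*y)/4.
Answer: -y**6/3 - 2*log(y) - 5*exp(-4*y)/4.


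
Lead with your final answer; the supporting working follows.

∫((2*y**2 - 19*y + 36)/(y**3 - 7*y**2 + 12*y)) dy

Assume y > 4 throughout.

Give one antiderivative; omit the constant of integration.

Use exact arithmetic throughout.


The answer is 3*log(y) - 2*log(y - 4) + log(y - 3).
Step 1. Decompose ∫((2*y**2 - 19*y + 36)/(y**3 - 7*y**2 + 12*y)) dy by partial fractions, (2*y**2 - 19*y + 36)/(y**3 - 7*y**2 + 12*y) = 1/(y - 3) - 2/(y - 4) + 3/y: now ∫(3/y) dy + ∫(-2/(y - 4)) dy + ∫(1/(y - 3)) dy.
Step 2. Evaluate the standard form [assuming y > 0]: now 3*log(y) + ∫(-2/(y - 4)) dy + ∫(1/(y - 3)) dy.
Step 3. Evaluate the standard form [assuming y > 4]: now 3*log(y) - 2*log(y - 4) + ∫(1/(y - 3)) dy.
Step 4. Evaluate the standard form [assuming y > 3]: now 3*log(y) - 2*log(y - 4) + log(y - 3).
Answer: 3*log(y) - 2*log(y - 4) + log(y - 3).


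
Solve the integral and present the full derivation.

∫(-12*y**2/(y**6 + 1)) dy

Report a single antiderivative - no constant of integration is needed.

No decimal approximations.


Step 1. Substitute u = y**3, turning ∫(-12*y**2/(y**6 + 1)) dy into ∫(-4/(u**2 + 1)) du: now ∫(-4/(u**2 + 1)) du.
Step 2. Evaluate the standard form: now -4*atan(u).
Step 3. Substitute back u = y**3: now -4*atan(y**3).
Answer: -4*atan(y**3).


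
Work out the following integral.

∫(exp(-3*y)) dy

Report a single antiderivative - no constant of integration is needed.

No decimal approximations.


Answer: -exp(-3*y)/3.


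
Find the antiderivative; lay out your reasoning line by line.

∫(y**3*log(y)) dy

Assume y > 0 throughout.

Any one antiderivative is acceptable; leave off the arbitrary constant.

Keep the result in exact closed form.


Step 1. Integrate ∫(y**3*log(y)) dy by parts with u = log(y), dv = (y**3) dy, so v = y**4/4 [assuming y > 0]: now y**4*log(y)/4 + ∫(-y**3/4) dy.
Step 2. Evaluate the standard form: now y**4*log(y)/4 - y**4/16.
Answer: y**4*log(y)/4 - y**4/16.


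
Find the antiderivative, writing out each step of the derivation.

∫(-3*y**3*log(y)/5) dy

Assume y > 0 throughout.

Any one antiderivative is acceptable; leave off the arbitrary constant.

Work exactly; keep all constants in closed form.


Step 1. Integrate ∫(-3*y**3*log(y)/5) dy by parts with u = log(y), dv = (-3*y**3/5) dy, so v = -3*y**4/20 [assuming y > 0]: now -3*y**4*log(y)/20 + ∫(3*y**3/20) dy.
Step 2. Evaluate the standard form: now -3*y**4*log(y)/20 + 3*y**4/80.
Answer: -3*y**4*log(y)/20 + 3*y**4/80.


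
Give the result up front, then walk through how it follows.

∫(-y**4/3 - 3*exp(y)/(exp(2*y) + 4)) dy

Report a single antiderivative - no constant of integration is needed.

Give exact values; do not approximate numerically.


The answer is -y**5/15 - 3*atan(exp(y)/2)/2.
Step 1. Rewrite: now ∫(-y**4/3) dy + ∫(-3*exp(y)/(exp(2*y) + 4)) dy.
Step 2. Evaluate the standard form: now -y**5/15 + ∫(-3*exp(y)/(exp(2*y) + 4)) dy.
Step 3. Substitute u = exp(y), turning ∫(-3*exp(y)/(exp(2*y) + 4)) dy into ∫(-3/(u**2 + 4)) du: now -y**5/15 + ∫(-3/(u**2 + 4)) du.
Step 4. Evaluate the standard form: now -y**5/15 - 3*atan(u/2)/2.
Step 5. Substitute back u = exp(y): now -y**5/15 - 3*atan(exp(y)/2)/2.
Answer: -y**5/15 - 3*atan(exp(y)/2)/2.


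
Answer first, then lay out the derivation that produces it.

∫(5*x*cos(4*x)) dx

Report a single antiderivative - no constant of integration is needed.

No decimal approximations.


The answer is 5*x*sin(4*x)/4 + 5*cos(4*x)/16.
Step 1. Integrate ∫(5*x*cos(4*x)) dx by parts with u = x, dv = (5*cos(4*x)) dx, so v = 5*sin(4*x)/4: now 5*x*sin(4*x)/4 + ∫(-5*sin(4*x)/4) dx.
Step 2. Evaluate the standard form: now 5*x*sin(4*x)/4 + 5*cos(4*x)/16.
Answer: 5*x*sin(4*x)/4 + 5*cos(4*x)/16.


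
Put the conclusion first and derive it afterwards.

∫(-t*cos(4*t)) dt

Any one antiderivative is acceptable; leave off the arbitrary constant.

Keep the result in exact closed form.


The answer is -t*sin(4*t)/4 - cos(4*t)/16.
Step 1. Integrate ∫(-t*cos(4*t)) dt by parts with u = t, dv = (-cos(4*t)) dt, so v = -sin(4*t)/4: now -t*sin(4*t)/4 + ∫(sin(4*t)/4) dt.
Step 2. Evaluate the standard form: now -t*sin(4*t)/4 - cos(4*t)/16.
Answer: -t*sin(4*t)/4 - cos(4*t)/16.


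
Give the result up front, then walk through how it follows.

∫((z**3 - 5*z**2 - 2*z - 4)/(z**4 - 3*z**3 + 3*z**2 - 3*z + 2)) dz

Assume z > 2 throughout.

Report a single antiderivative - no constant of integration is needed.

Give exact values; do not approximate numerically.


The answer is -4*log(z - 2) + 5*log(z - 1) + atan(z).
Step 1. Decompose ∫((z**3 - 5*z**2 - 2*z - 4)/(z**4 - 3*z**3 + 3*z**2 - 3*z + 2)) dz by partial fractions, (z**3 - 5*z**2 - 2*z - 4)/(z**4 - 3*z**3 + 3*z**2 - 3*z + 2) = 1/(z**2 + 1) + 5/(z - 1) - 4/(z - 2): now ∫(-4/(z - 2)) dz + ∫(5/(z - 1)) dz + ∫(1/(z**2 + 1)) dz.
Step 2. Evaluate the standard form [assuming z > 2]: now -4*log(z - 2) + ∫(5/(z - 1)) dz + ∫(1/(z**2 + 1)) dz.
Step 3. Evaluate the standard form [assuming z > 1]: now -4*log(z - 2) + 5*log(z - 1) + ∫(1/(z**2 + 1)) dz.
Step 4. Evaluate the standard form: now -4*log(z - 2) + 5*log(z - 1) + atan(z).
Answer: -4*log(z - 2) + 5*log(z - 1) + atan(z).


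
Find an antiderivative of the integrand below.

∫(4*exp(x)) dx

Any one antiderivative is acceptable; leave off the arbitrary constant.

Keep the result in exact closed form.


Answer: 4*exp(x).


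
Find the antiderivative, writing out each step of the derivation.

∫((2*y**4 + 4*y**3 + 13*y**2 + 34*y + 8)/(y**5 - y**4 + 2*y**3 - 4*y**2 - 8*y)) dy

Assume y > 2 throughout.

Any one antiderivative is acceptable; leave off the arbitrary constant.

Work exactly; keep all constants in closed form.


Step 1. Decompose ∫((2*y**4 + 4*y**3 + 13*y**2 + 34*y + 8)/(y**5 - y**4 + 2*y**3 - 4*y**2 - 8*y)) dy by partial fractions, (2*y**4 + 4*y**3 + 13*y**2 + 34*y + 8)/(y**5 - y**4 + 2*y**3 - 4*y**2 - 8*y) = -3/(y**2 + 4) - 1/(y + 1) + 4/(y - 2) - 1/y: now ∫(-1/y) dy + ∫(4/(y - 2)) dy + ∫(-1/(y + 1)) dy + ∫(-3/(y**2 + 4)) dy.
Step 2. Evaluate the standard form [assuming y > 2]: now 4*log(y - 2) + ∫(-1/y) dy + ∫(-1/(y + 1)) dy + ∫(-3/(y**2 + 4)) dy.
Step 3. Evaluate the standard form [assuming y > 0]: now -log(y) + 4*log(y - 2) + ∫(-1/(y + 1)) dy + ∫(-3/(y**2 + 4)) dy.
Step 4. Evaluate the standard form [assuming y > -1]: now -log(y) + 4*log(y - 2) - log(y + 1) + ∫(-3/(y**2 + 4)) dy.
Step 5. Evaluate the standard form: now -log(y) + 4*log(y - 2) - log(y + 1) - 3*atan(y/2)/2.
Answer: -log(y) + 4*log(y - 2) - log(y + 1) - 3*atan(y/2)/2.


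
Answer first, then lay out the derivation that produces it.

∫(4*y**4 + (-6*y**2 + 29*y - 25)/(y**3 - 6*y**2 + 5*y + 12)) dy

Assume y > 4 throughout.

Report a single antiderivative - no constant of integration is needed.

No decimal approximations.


The answer is 4*y**5/5 - log(y - 4) - 2*log(y - 3) - 3*log(y + 1).
Step 1. Rewrite: now ∫(4*y**4) dy + ∫((-6*y**2 + 29*y - 25)/(y**3 - 6*y**2 + 5*y + 12)) dy.
Step 2. Evaluate the standard form: now 4*y**5/5 + ∫((-6*y**2 + 29*y - 25)/(y**3 - 6*y**2 + 5*y + 12)) dy.
Step 3. Decompose ∫((-6*y**2 + 29*y - 25)/(y**3 - 6*y**2 + 5*y + 12)) dy by partial fractions, (-6*y**2 + 29*y - 25)/(y**3 - 6*y**2 + 5*y + 12) = -3/(y + 1) - 2/(y - 3) - 1/(y - 4): now 4*y**5/5 + ∫(-1/(y - 4)) dy + ∫(-2/(y - 3)) dy + ∫(-3/(y + 1)) dy.
Step 4. Evaluate the standard form [assuming y > 4]: now 4*y**5/5 - log(y - 4) + ∫(-2/(y - 3)) dy + ∫(-3/(y + 1)) dy.
Step 5. Evaluate the standard form [assuming y > -1]: now 4*y**5/5 - log(y - 4) - 3*log(y + 1) + ∫(-2/(y - 3)) dy.
Step 6. Evaluate the standard form [assuming y > 3]: now 4*y**5/5 - log(y - 4) - 2*log(y - 3) - 3*log(y + 1).
Answer: 4*y**5/5 - log(y - 4) - 2*log(y - 3) - 3*log(y + 1).


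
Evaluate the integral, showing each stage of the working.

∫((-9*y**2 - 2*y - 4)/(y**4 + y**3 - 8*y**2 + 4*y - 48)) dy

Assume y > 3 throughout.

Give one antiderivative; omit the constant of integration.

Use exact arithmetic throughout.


Step 1. Decompose ∫((-9*y**2 - 2*y - 4)/(y**4 + y**3 - 8*y**2 + 4*y - 48)) dy by partial fractions, (-9*y**2 - 2*y - 4)/(y**4 + y**3 - 8*y**2 + 4*y - 48) = -2/(y**2 + 4) + 1/(y + 4) - 1/(y - 3): now ∫(-1/(y - 3)) dy + ∫(1/(y + 4)) dy + ∫(-2/(y**2 + 4)) dy.
Step 2. Evaluate the standard form [assuming y > 3]: now -log(y - 3) + ∫(1/(y + 4)) dy + ∫(-2/(y**2 + 4)) dy.
Step 3. Evaluate the standard form [assuming y > -4]: now -log(y - 3) + log(y + 4) + ∫(-2/(y**2 + 4)) dy.
Step 4. Evaluate the standard form: now -log(y - 3) + log(y + 4) - atan(y/2).
Answer: -log(y - 3) + log(y + 4) - atan(y/2).


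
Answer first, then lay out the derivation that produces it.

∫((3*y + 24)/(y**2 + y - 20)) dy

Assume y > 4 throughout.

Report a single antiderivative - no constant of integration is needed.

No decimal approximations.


The answer is 4*log(y - 4) - log(y + 5).
Step 1. Decompose ∫((3*y + 24)/(y**2 + y - 20)) dy by partial fractions, (3*y + 24)/(y**2 + y - 20) = -1/(y + 5) + 4/(y - 4): now ∫(4/(y - 4)) dy + ∫(-1/(y + 5)) dy.
Step 2. Evaluate the standard form [assuming y > -5]: now -log(y + 5) + ∫(4/(y - 4)) dy.
Step 3. Evaluate the standard form [assuming y > 4]: now 4*log(y - 4) - log(y + 5).
Answer: 4*log(y - 4) - log(y + 5).


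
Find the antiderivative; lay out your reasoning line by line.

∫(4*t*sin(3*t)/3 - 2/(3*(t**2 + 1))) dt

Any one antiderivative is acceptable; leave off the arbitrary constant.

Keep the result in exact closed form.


Step 1. Rewrite: now ∫(4*t*sin(3*t)/3) dt + ∫(-2/(3*(t**2 + 1))) dt.
Step 2. Integrate ∫(4*t*sin(3*t)/3) dt by parts with u = t, dv = (4*sin(3*t)/3) dt, so v = -4*cos(3*t)/9: now -4*t*cos(3*t)/9 + ∫(-2/(3*(t**2 + 1))) dt + ∫(4*cos(3*t)/9) dt.
Step 3. Evaluate the standard form: now -4*t*cos(3*t)/9 + 4*sin(3*t)/27 + ∫(-2/(3*(t**2 + 1))) dt.
Step 4. Evaluate the standard form: now -4*t*cos(3*t)/9 + 4*sin(3*t)/27 - 2*atan(t)/3.
Answer: -4*t*cos(3*t)/9 + 4*sin(3*t)/27 - 2*atan(t)/3.


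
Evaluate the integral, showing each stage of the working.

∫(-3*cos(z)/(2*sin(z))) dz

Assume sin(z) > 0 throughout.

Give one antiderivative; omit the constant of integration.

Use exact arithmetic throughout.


Step 1. Substitute u = sin(z), turning ∫(-3*cos(z)/(2*sin(z))) dz into ∫(-3/(2*u)) du: now ∫(-3/(2*u)) du.
Step 2. Evaluate the standard form [assuming u > 0]: now -3*log(u)/2.
Step 3. Substitute back u = sin(z): now -3*log(sin(z))/2.
Answer: -3*log(sin(z))/2.


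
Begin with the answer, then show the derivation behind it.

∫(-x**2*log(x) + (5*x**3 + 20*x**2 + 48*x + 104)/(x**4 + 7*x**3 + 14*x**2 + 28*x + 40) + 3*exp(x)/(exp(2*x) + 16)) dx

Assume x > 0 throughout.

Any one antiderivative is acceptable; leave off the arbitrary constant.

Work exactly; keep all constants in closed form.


The answer is -x**3*log(x)/3 + x**3/9 + 2*log(x + 2) + 3*log(x + 5) + 2*atan(x/2) + 3*atan(exp(x)/4)/4.
Step 1. Rewrite: now ∫(-x**2*log(x)) dx + ∫(3*exp(x)/(exp(2*x) + 16)) dx + ∫((5*x**3 + 20*x**2 + 48*x + 104)/(x**4 + 7*x**3 + 14*x**2 + 28*x + 40)) dx.
Step 2. Integrate ∫(-x**2*log(x)) dx by parts with u = log(x), dv = (-x**2) dx, so v = -x**3/3 [assuming x > 0]: now -x**3*log(x)/3 + ∫(x**2/3) dx + ∫(3*exp(x)/(exp(2*x) + 16)) dx + ∫((5*x**3 + 20*x**2 + 48*x + 104)/(x**4 + 7*x**3 + 14*x**2 + 28*x + 40)) dx.
Step 3. Evaluate the standard form: now -x**3*log(x)/3 + x**3/9 + ∫(3*exp(x)/(exp(2*x) + 16)) dx + ∫((5*x**3 + 20*x**2 + 48*x + 104)/(x**4 + 7*x**3 + 14*x**2 + 28*x + 40)) dx.
Step 4. Substitute u = exp(x), turning ∫(3*exp(x)/(exp(2*x) + 16)) dx into ∫(3/(u**2 + 16)) du: now -x**3*log(x)/3 + x**3/9 + ∫((5*x**3 + 20*x**2 + 48*x + 104)/(x**4 + 7*x**3 + 14*x**2 + 28*x + 40)) dx + ∫(3/(u**2 + 16)) du.
Step 5. Evaluate the standard form: now -x**3*log(x)/3 + x**3/9 + 3*atan(u/4)/4 + ∫((5*x**3 + 20*x**2 + 48*x + 104)/(x**4 + 7*x**3 + 14*x**2 + 28*x + 40)) dx.
Step 6. Substitute back u = exp(x): now -x**3*log(x)/3 + x**3/9 + 3*atan(exp(x)/4)/4 + ∫((5*x**3 + 20*x**2 + 48*x + 104)/(x**4 + 7*x**3 + 14*x**2 + 28*x + 40)) dx.
Step 7. Decompose ∫((5*x**3 + 20*x**2 + 48*x + 104)/(x**4 + 7*x**3 + 14*x**2 + 28*x + 40)) dx by partial fractions, (5*x**3 + 20*x**2 + 48*x + 104)/(x**4 + 7*x**3 + 14*x**2 + 28*x + 40) = 4/(x**2 + 4) + 3/(x + 5) + 2/(x + 2): now -x**3*log(x)/3 + x**3/9 + 3*atan(exp(x)/4)/4 + ∫(2/(x + 2)) dx + ∫(3/(x + 5)) dx + ∫(4/(x**2 + 4)) dx.
Step 8. Evaluate the standard form [assuming x > -2]: now -x**3*log(x)/3 + x**3/9 + 2*log(x + 2) + 3*atan(exp(x)/4)/4 + ∫(3/(x + 5)) dx + ∫(4/(x**2 + 4)) dx.
Step 9. Evaluate the standard form [assuming x > -5]: now -x**3*log(x)/3 + x**3/9 + 2*log(x + 2) + 3*log(x + 5) + 3*atan(exp(x)/4)/4 + ∫(4/(x**2 + 4)) dx.
Step 10. Evaluate the standard form: now -x**3*log(x)/3 + x**3/9 + 2*log(x + 2) + 3*log(x + 5) + 2*atan(x/2) + 3*atan(exp(x)/4)/4.
Answer: -x**3*log(x)/3 + x**3/9 + 2*log(x + 2) + 3*log(x + 5) + 2*atan(x/2) + 3*atan(exp(x)/4)/4.


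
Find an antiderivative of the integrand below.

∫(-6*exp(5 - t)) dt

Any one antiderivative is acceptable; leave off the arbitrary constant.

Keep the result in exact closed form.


Answer: 6*exp(5 - t).


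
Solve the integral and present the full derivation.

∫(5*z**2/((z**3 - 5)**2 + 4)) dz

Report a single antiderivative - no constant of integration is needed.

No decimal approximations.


Step 1. Substitute u = z**3 - 5, turning ∫(5*z**2/((z**3 - 5)**2 + 4)) dz into ∫(5/(3*(u**2 + 4))) du: now ∫(5/(3*(u**2 + 4))) du.
Step 2. Evaluate the standard form: now 5*atan(u/2)/6.
Step 3. Substitute back u = z**3 - 5: now 5*atan(z**3/2 - 5/2)/6.
Answer: 5*atan(z**3/2 - 5/2)/6.


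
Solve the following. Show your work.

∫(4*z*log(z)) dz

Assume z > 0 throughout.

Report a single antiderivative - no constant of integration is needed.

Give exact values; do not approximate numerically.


Step 1. Integrate ∫(4*z*log(z)) dz by parts with u = log(z), dv = (4*z) dz, so v = 2*z**2 [assuming z > 0]: now 2*z**2*log(z) + ∫(-2*z) dz.
Step 2. Evaluate the standard form: now 2*z**2*log(z) - z**2.
Answer: 2*z**2*log(z) - z**2.


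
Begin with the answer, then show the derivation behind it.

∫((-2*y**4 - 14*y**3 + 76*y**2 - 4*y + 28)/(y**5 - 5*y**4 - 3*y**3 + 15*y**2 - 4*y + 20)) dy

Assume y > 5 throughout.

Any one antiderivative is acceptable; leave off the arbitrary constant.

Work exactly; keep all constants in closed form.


The answer is -2*log(y - 5) - 3*log(y - 2) + 3*log(y + 2) - 2*atan(y).
Step 1. Decompose ∫((-2*y**4 - 14*y**3 + 76*y**2 - 4*y + 28)/(y**5 - 5*y**4 - 3*y**3 + 15*y**2 - 4*y + 20)) dy by partial fractions, (-2*y**4 - 14*y**3 + 76*y**2 - 4*y + 28)/(y**5 - 5*y**4 - 3*y**3 + 15*y**2 - 4*y + 20) = -2/(y**2 + 1) + 3/(y + 2) - 3/(y - 2) - 2/(y - 5): now ∫(-2/(y - 5)) dy + ∫(-3/(y - 2)) dy + ∫(3/(y + 2)) dy + ∫(-2/(y**2 + 1)) dy.
Step 2. Evaluate the standard form [assuming y > 5]: now -2*log(y - 5) + ∫(-3/(y - 2)) dy + ∫(3/(y + 2)) dy + ∫(-2/(y**2 + 1)) dy.
Step 3. Evaluate the standard form [assuming y > -2]: now -2*log(y - 5) + 3*log(y + 2) + ∫(-3/(y - 2)) dy + ∫(-2/(y**2 + 1)) dy.
Step 4. Evaluate the standard form [assuming y > 2]: now -2*log(y - 5) - 3*log(y - 2) + 3*log(y + 2) + ∫(-2/(y**2 + 1)) dy.
Step 5. Evaluate the standard form: now -2*log(y - 5) - 3*log(y - 2) + 3*log(y + 2) - 2*atan(y).
Answer: -2*log(y - 5) - 3*log(y - 2) + 3*log(y + 2) - 2*atan(y).


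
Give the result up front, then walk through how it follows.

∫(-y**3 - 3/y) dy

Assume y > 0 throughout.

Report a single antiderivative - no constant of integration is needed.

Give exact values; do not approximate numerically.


The answer is -y**4/4 - 3*log(y).
Step 1. Rewrite: now ∫(-3/y) dy + ∫(-y**3) dy.
Step 2. Evaluate the standard form [assuming y > 0]: now -3*log(y) + ∫(-y**3) dy.
Step 3. Evaluate the standard form: now -y**4/4 - 3*log(y).
Answer: -y**4/4 - 3*log(y).


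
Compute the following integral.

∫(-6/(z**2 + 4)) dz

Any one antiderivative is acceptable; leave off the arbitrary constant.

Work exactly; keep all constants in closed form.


Answer: -3*atan(z/2).


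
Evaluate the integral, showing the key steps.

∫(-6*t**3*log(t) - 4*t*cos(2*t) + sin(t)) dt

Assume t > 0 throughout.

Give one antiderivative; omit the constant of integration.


Step 1. Rewrite: now ∫(-4*t*cos(2*t)) dt + ∫(-6*t**3*log(t)) dt + ∫(sin(t)) dt.
Step 2. Evaluate the standard form: now -cos(t) + ∫(-4*t*cos(2*t)) dt + ∫(-6*t**3*log(t)) dt.
Step 3. Integrate ∫(-4*t*cos(2*t)) dt by parts with u = t, dv = (-4*cos(2*t)) dt, so v = -2*sin(2*t): now -2*t*sin(2*t) - cos(t) + ∫(-6*t**3*log(t)) dt + ∫(2*sin(2*t)) dt.
Step 4. Evaluate the standard form: now -2*t*sin(2*t) - cos(t) - cos(2*t) + ∫(-6*t**3*log(t)) dt.
Step 5. Integrate ∫(-6*t**3*log(t)) dt by parts with u = log(t), dv = (-6*t**3) dt, so v = -3*t**4/2 [assuming t > 0]: now -3*t**4*log(t)/2 - 2*t*sin(2*t) - cos(t) - cos(2*t) + ∫(3*t**3/2) dt.
Step 6. Evaluate the standard form: now -3*t**4*log(t)/2 + 3*t**4/8 - 2*t*sin(2*t) - cos(t) - cos(2*t).
Answer: -3*t**4*log(t)/2 + 3*t**4/8 - 2*t*sin(2*t) - cos(t) - cos(2*t).


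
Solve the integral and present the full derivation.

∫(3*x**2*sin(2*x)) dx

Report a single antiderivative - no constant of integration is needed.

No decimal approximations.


Step 1. Integrate ∫(3*x**2*sin(2*x)) dx by parts with u = x**2, dv = (3*sin(2*x)) dx, so v = -3*cos(2*x)/2: now -3*x**2*cos(2*x)/2 + ∫(3*x*cos(2*x)) dx.
Step 2. Integrate ∫(3*x*cos(2*x)) dx by parts with u = x, dv = (3*cos(2*x)) dx, so v = 3*sin(2*x)/2: now -3*x**2*cos(2*x)/2 + 3*x*sin(2*x)/2 + ∫(-3*sin(2*x)/2) dx.
Step 3. Evaluate the standard form: now -3*x**2*cos(2*x)/2 + 3*x*sin(2*x)/2 + 3*cos(2*x)/4.
Answer: -3*x**2*cos(2*x)/2 + 3*x*sin(2*x)/2 + 3*cos(2*x)/4.


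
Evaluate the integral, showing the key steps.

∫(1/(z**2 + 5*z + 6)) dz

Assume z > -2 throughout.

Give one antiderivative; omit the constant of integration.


Step 1. Decompose ∫(1/(z**2 + 5*z + 6)) dz by partial fractions, 1/(z**2 + 5*z + 6) = -1/(z + 3) + 1/(z + 2): now ∫(1/(z + 2)) dz + ∫(-1/(z + 3)) dz.
Step 2. Evaluate the standard form [assuming z > -3]: now -log(z + 3) + ∫(1/(z + 2)) dz.
Step 3. Evaluate the standard form [assuming z > -2]: now log(z + 2) - log(z + 3).
Answer: log(z + 2) - log(z + 3).


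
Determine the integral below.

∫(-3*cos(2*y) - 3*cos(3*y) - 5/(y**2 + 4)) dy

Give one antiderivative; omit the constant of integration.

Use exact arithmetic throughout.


Answer: -3*sin(2*y)/2 - sin(3*y) - 5*atan(y/2)/2.


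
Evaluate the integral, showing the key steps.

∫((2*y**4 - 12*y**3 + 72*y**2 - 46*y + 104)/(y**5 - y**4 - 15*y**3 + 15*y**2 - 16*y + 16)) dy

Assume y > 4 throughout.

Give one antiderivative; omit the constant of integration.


Step 1. Decompose ∫((2*y**4 - 12*y**3 + 72*y**2 - 46*y + 104)/(y**5 - y**4 - 15*y**3 + 15*y**2 - 16*y + 16)) dy by partial fractions, (2*y**4 - 12*y**3 + 72*y**2 - 46*y + 104)/(y**5 - y**4 - 15*y**3 + 15*y**2 - 16*y + 16) = 2/(y**2 + 1) + 4/(y + 4) - 4/(y - 1) + 2/(y - 4): now ∫(2/(y - 4)) dy + ∫(-4/(y - 1)) dy + ∫(4/(y + 4)) dy + ∫(2/(y**2 + 1)) dy.
Step 2. Evaluate the standard form [assuming y > 4]: now 2*log(y - 4) + ∫(-4/(y - 1)) dy + ∫(4/(y + 4)) dy + ∫(2/(y**2 + 1)) dy.
Step 3. Evaluate the standard form [assuming y > -4]: now 2*log(y - 4) + 4*log(y + 4) + ∫(-4/(y - 1)) dy + ∫(2/(y**2 + 1)) dy.
Step 4. Evaluate the standard form [assuming y > 1]: now 2*log(y - 4) - 4*log(y - 1) + 4*log(y + 4) + ∫(2/(y**2 + 1)) dy.
Step 5. Evaluate the standard form: now 2*log(y - 4) - 4*log(y - 1) + 4*log(y + 4) + 2*atan(y).
Answer: 2*log(y - 4) - 4*log(y - 1) + 4*log(y + 4) + 2*atan(y).


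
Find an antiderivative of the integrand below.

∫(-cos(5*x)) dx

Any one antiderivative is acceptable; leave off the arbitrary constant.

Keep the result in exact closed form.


Answer: -sin(5*x)/5.


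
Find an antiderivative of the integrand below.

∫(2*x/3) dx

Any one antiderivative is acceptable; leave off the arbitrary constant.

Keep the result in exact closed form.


Answer: x**2/3.


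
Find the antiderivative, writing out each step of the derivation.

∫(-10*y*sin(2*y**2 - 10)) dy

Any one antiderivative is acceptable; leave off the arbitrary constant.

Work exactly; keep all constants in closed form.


Step 1. Substitute u = y**2 - 5, turning ∫(-10*y*sin(2*y**2 - 10)) dy into ∫(-5*sin(2*u)) du: now ∫(-5*sin(2*u)) du.
Step 2. Evaluate the standard form: now 5*cos(2*u)/2.
Step 3. Substitute back u = y**2 - 5: now 5*cos(2*y**2 - 10)/2.
Answer: 5*cos(2*y**2 - 10)/2.


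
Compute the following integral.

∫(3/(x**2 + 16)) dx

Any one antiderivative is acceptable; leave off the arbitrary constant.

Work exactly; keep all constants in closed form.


Answer: 3*atan(x/4)/4.


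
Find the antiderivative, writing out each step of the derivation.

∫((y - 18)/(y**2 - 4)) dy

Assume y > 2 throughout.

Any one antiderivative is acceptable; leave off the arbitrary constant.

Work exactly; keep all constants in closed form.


Step 1. Decompose ∫((y - 18)/(y**2 - 4)) dy by partial fractions, (y - 18)/(y**2 - 4) = 5/(y + 2) - 4/(y - 2): now ∫(-4/(y - 2)) dy + ∫(5/(y + 2)) dy.
Step 2. Evaluate the standard form [assuming y > 2]: now -4*log(y - 2) + ∫(5/(y + 2)) dy.
Step 3. Evaluate the standard form [assuming y > -2]: now -4*log(y - 2) + 5*log(y + 2).
Answer: -4*log(y - 2) + 5*log(y + 2).


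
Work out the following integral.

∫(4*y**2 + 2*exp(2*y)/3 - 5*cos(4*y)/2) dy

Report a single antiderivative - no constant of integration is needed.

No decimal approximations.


Answer: 4*y**3/3 + exp(2*y)/3 - 5*sin(4*y)/8.


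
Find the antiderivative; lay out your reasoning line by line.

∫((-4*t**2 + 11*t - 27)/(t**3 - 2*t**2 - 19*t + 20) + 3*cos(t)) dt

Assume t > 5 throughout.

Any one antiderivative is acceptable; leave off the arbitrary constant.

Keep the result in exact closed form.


Step 1. Rewrite: now ∫((-4*t**2 + 11*t - 27)/(t**3 - 2*t**2 - 19*t + 20)) dt + ∫(3*cos(t)) dt.
Step 2. Evaluate the standard form: now 3*sin(t) + ∫((-4*t**2 + 11*t - 27)/(t**3 - 2*t**2 - 19*t + 20)) dt.
Step 3. Decompose ∫((-4*t**2 + 11*t - 27)/(t**3 - 2*t**2 - 19*t + 20)) dt by partial fractions, (-4*t**2 + 11*t - 27)/(t**3 - 2*t**2 - 19*t + 20) = -3/(t + 4) + 1/(t - 1) - 2/(t - 5): now 3*sin(t) + ∫(-2/(t - 5)) dt + ∫(1/(t - 1)) dt + ∫(-3/(t + 4)) dt.
Step 4. Evaluate the standard form [assuming t > -4]: now -3*log(t + 4) + 3*sin(t) + ∫(-2/(t - 5)) dt + ∫(1/(t - 1)) dt.
Step 5. Evaluate the standard form [assuming t > 5]: now -2*log(t - 5) - 3*log(t + 4) + 3*sin(t) + ∫(1/(t - 1)) dt.
Step 6. Evaluate the standard form [assuming t > 1]: now -2*log(t - 5) + log(t - 1) - 3*log(t + 4) + 3*sin(t).
Answer: -2*log(t - 5) + log(t - 1) - 3*log(t + 4) + 3*sin(t).


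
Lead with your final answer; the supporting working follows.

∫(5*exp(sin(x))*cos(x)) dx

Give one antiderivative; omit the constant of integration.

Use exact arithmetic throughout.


The answer is 5*exp(sin(x)).
Step 1. Substitute u = sin(x), turning ∫(5*exp(sin(x))*cos(x)) dx into ∫(5*exp(u)) du: now ∫(5*exp(u)) du.
Step 2. Evaluate the standard form: now 5*exp(u).
Step 3. Substitute back u = sin(x): now 5*exp(sin(x)).
Answer: 5*exp(sin(x)).


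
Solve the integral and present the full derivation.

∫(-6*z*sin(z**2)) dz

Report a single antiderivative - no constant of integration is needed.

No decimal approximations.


Step 1. Substitute u = z**2, turning ∫(-6*z*sin(z**2)) dz into ∫(-3*sin(u)) du: now ∫(-3*sin(u)) du.
Step 2. Evaluate the standard form: now 3*cos(u).
Step 3. Substitute back u = z**2: now 3*cos(z**2).
Answer: 3*cos(z**2).


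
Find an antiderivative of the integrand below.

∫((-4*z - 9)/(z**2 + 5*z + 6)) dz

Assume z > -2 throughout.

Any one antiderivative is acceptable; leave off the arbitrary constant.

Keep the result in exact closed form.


Answer: -log(z + 2) - 3*log(z + 3).


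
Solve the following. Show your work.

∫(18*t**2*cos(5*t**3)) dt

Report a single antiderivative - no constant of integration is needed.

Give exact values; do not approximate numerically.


Step 1. Substitute u = t**3, turning ∫(18*t**2*cos(5*t**3)) dt into ∫(6*cos(5*u)) du: now ∫(6*cos(5*u)) du.
Step 2. Evaluate the standard form: now 6*sin(5*u)/5.
Step 3. Substitute back u = t**3: now 6*sin(5*t**3)/5.
Answer: 6*sin(5*t**3)/5.


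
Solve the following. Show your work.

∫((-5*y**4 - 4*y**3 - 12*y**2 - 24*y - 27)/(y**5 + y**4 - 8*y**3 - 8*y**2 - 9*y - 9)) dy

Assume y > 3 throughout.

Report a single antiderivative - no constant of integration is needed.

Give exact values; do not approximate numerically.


Step 1. Decompose ∫((-5*y**4 - 4*y**3 - 12*y**2 - 24*y - 27)/(y**5 + y**4 - 8*y**3 - 8*y**2 - 9*y - 9)) dy by partial fractions, (-5*y**4 - 4*y**3 - 12*y**2 - 24*y - 27)/(y**5 + y**4 - 8*y**3 - 8*y**2 - 9*y - 9) = 2/(y**2 + 1) - 3/(y + 3) + 1/(y + 1) - 3/(y - 3): now ∫(-3/(y - 3)) dy + ∫(1/(y + 1)) dy + ∫(-3/(y + 3)) dy + ∫(2/(y**2 + 1)) dy.
Step 2. Evaluate the standard form [assuming y > 3]: now -3*log(y - 3) + ∫(1/(y + 1)) dy + ∫(-3/(y + 3)) dy + ∫(2/(y**2 + 1)) dy.
Step 3. Evaluate the standard form [assuming y > -3]: now -3*log(y - 3) - 3*log(y + 3) + ∫(1/(y + 1)) dy + ∫(2/(y**2 + 1)) dy.
Step 4. Evaluate the standard form [assuming y > -1]: now -3*log(y - 3) + log(y + 1) - 3*log(y + 3) + ∫(2/(y**2 + 1)) dy.
Step 5. Evaluate the standard form: now -3*log(y - 3) + log(y + 1) - 3*log(y + 3) + 2*atan(y).
Answer: -3*log(y - 3) + log(y + 1) - 3*log(y + 3) + 2*atan(y).


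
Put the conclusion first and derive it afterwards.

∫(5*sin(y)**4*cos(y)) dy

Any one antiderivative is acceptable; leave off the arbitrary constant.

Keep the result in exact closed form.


The answer is sin(y)**5.
Step 1. Substitute u = sin(y), turning ∫(5*sin(y)**4*cos(y)) dy into ∫(5*u**4) du: now ∫(5*u**4) du.
Step 2. Evaluate the standard form: now u**5.
Step 3. Substitute back u = sin(y): now sin(y)**5.
Answer: sin(y)**5.


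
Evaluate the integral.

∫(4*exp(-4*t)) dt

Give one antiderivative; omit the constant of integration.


Answer: -exp(-4*t).


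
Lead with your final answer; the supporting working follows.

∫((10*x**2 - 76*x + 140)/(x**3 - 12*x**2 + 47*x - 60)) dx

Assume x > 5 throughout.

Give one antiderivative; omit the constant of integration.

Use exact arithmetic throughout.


The answer is 5*log(x - 5) + 4*log(x - 4) + log(x - 3).
Step 1. Decompose ∫((10*x**2 - 76*x + 140)/(x**3 - 12*x**2 + 47*x - 60)) dx by partial fractions, (10*x**2 - 76*x + 140)/(x**3 - 12*x**2 + 47*x - 60) = 1/(x - 3) + 4/(x - 4) + 5/(x - 5): now ∫(5/(x - 5)) dx + ∫(4/(x - 4)) dx + ∫(1/(x - 3)) dx.
Step 2. Evaluate the standard form [assuming x > 3]: now log(x - 3) + ∫(5/(x - 5)) dx + ∫(4/(x - 4)) dx.
Step 3. Evaluate the standard form [assuming x > 4]: now 4*log(x - 4) + log(x - 3) + ∫(5/(x - 5)) dx.
Step 4. Evaluate the standard form [assuming x > 5]: now 5*log(x - 5) + 4*log(x - 4) + log(x - 3).
Answer: 5*log(x - 5) + 4*log(x - 4) + log(x - 3).


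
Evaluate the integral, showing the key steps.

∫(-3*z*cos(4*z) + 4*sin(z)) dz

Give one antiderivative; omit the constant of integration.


Step 1. Rewrite: now ∫(-3*z*cos(4*z)) dz + ∫(4*sin(z)) dz.
Step 2. Integrate ∫(-3*z*cos(4*z)) dz by parts with u = z, dv = (-3*cos(4*z)) dz, so v = -3*sin(4*z)/4: now -3*z*sin(4*z)/4 + ∫(4*sin(z)) dz + ∫(3*sin(4*z)/4) dz.
Step 3. Evaluate the standard form: now -3*z*sin(4*z)/4 - 3*cos(4*z)/16 + ∫(4*sin(z)) dz.
Step 4. Evaluate the standard form: now -3*z*sin(4*z)/4 - 4*cos(z) - 3*cos(4*z)/16.
Answer: -3*z*sin(4*z)/4 - 4*cos(z) - 3*cos(4*z)/16.


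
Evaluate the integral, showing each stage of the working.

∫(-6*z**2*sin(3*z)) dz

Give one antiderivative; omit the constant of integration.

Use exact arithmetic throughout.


Step 1. Integrate ∫(-6*z**2*sin(3*z)) dz by parts with u = z**2, dv = (-6*sin(3*z)) dz, so v = 2*cos(3*z): now 2*z**2*cos(3*z) + ∫(-4*z*cos(3*z)) dz.
Step 2. Integrate ∫(-4*z*cos(3*z)) dz by parts with u = z, dv = (-4*cos(3*z)) dz, so v = -4*sin(3*z)/3: now 2*z**2*cos(3*z) - 4*z*sin(3*z)/3 + ∫(4*sin(3*z)/3) dz.
Step 3. Evaluate the standard form: now 2*z**2*cos(3*z) - 4*z*sin(3*z)/3 - 4*cos(3*z)/9.
Answer: 2*z**2*cos(3*z) - 4*z*sin(3*z)/3 - 4*cos(3*z)/9.


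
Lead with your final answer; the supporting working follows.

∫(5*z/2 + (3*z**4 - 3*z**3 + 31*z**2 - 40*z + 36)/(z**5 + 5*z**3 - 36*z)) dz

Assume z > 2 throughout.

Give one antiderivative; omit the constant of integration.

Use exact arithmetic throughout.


The answer is 5*z**2/4 - log(z) + log(z - 2) + 3*log(z + 2) + atan(z/3)/3.
Step 1. Rewrite: now ∫(5*z/2) dz + ∫((3*z**4 - 3*z**3 + 31*z**2 - 40*z + 36)/(z**5 + 5*z**3 - 36*z)) dz.
Step 2. Evaluate the standard form: now 5*z**2/4 + ∫((3*z**4 - 3*z**3 + 31*z**2 - 40*z + 36)/(z**5 + 5*z**3 - 36*z)) dz.
Step 3. Decompose ∫((3*z**4 - 3*z**3 + 31*z**2 - 40*z + 36)/(z**5 + 5*z**3 - 36*z)) dz by partial fractions, (3*z**4 - 3*z**3 + 31*z**2 - 40*z + 36)/(z**5 + 5*z**3 - 36*z) = 1/(z**2 + 9) + 3/(z + 2) + 1/(z - 2) - 1/z: now 5*z**2/4 + ∫(-1/z) dz + ∫(1/(z - 2)) dz + ∫(3/(z + 2)) dz + ∫(1/(z**2 + 9)) dz.
Step 4. Evaluate the standard form [assuming z > 0]: now 5*z**2/4 - log(z) + ∫(1/(z - 2)) dz + ∫(3/(z + 2)) dz + ∫(1/(z**2 + 9)) dz.
Step 5. Evaluate the standard form [assuming z > 2]: now 5*z**2/4 - log(z) + log(z - 2) + ∫(3/(z + 2)) dz + ∫(1/(z**2 + 9)) dz.
Step 6. Evaluate the standard form [assuming z > -2]: now 5*z**2/4 - log(z) + log(z - 2) + 3*log(z + 2) + ∫(1/(z**2 + 9)) dz.
Step 7. Evaluate the standard form: now 5*z**2/4 - log(z) + log(z - 2) + 3*log(z + 2) + atan(z/3)/3.
Answer: 5*z**2/4 - log(z) + log(z - 2) + 3*log(z + 2) + atan(z/3)/3.


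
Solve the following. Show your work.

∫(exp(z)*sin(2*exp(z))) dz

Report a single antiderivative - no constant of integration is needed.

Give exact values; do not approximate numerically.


Step 1. Substitute u = exp(z), turning ∫(exp(z)*sin(2*exp(z))) dz into ∫(sin(2*u)) du: now ∫(sin(2*u)) du.
Step 2. Evaluate the standard form: now -cos(2*u)/2.
Step 3. Substitute back u = exp(z): now -cos(2*exp(z))/2.
Answer: -cos(2*exp(z))/2.


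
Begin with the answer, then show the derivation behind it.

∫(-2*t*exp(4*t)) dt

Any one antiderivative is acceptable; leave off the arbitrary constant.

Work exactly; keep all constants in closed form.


The answer is -t*exp(4*t)/2 + exp(4*t)/8.
Step 1. Integrate ∫(-2*t*exp(4*t)) dt by parts with u = t, dv = (-2*exp(4*t)) dt, so v = -exp(4*t)/2: now -t*exp(4*t)/2 + ∫(exp(4*t)/2) dt.
Step 2. Evaluate the standard form: now -t*exp(4*t)/2 + exp(4*t)/8.
Answer: -t*exp(4*t)/2 + exp(4*t)/8.


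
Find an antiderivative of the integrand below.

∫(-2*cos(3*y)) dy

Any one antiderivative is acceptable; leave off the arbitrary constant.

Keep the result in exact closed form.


Answer: -2*sin(3*y)/3.


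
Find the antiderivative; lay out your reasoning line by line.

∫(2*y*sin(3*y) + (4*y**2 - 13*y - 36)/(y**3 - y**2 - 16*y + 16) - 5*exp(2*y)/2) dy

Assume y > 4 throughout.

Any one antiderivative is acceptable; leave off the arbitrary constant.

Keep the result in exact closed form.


Step 1. Rewrite: now ∫(2*y*sin(3*y)) dy + ∫((4*y**2 - 13*y - 36)/(y**3 - y**2 - 16*y + 16)) dy + ∫(-5*exp(2*y)/2) dy.
Step 2. Decompose ∫((4*y**2 - 13*y - 36)/(y**3 - y**2 - 16*y + 16)) dy by partial fractions, (4*y**2 - 13*y - 36)/(y**3 - y**2 - 16*y + 16) = 2/(y + 4) + 3/(y - 1) - 1/(y - 4): now ∫(2*y*sin(3*y)) dy + ∫(-1/(y - 4)) dy + ∫(3/(y - 1)) dy + ∫(2/(y + 4)) dy + ∫(-5*exp(2*y)/2) dy.
Step 3. Evaluate the standard form [assuming y > 4]: now -log(y - 4) + ∫(2*y*sin(3*y)) dy + ∫(3/(y - 1)) dy + ∫(2/(y + 4)) dy + ∫(-5*exp(2*y)/2) dy.
Step 4. Evaluate the standard form [assuming y > 1]: now -log(y - 4) + 3*log(y - 1) + ∫(2*y*sin(3*y)) dy + ∫(2/(y + 4)) dy + ∫(-5*exp(2*y)/2) dy.
Step 5. Evaluate the standard form [assuming y > -4]: now -log(y - 4) + 3*log(y - 1) + 2*log(y + 4) + ∫(2*y*sin(3*y)) dy + ∫(-5*exp(2*y)/2) dy.
Step 6. Integrate ∫(2*y*sin(3*y)) dy by parts with u = y, dv = (2*sin(3*y)) dy, so v = -2*cos(3*y)/3: now -2*y*cos(3*y)/3 - log(y - 4) + 3*log(y - 1) + 2*log(y + 4) + ∫(-5*exp(2*y)/2) dy + ∫(2*cos(3*y)/3) dy.
Step 7. Evaluate the standard form: now -2*y*cos(3*y)/3 - log(y - 4) + 3*log(y - 1) + 2*log(y + 4) + 2*sin(3*y)/9 + ∫(-5*exp(2*y)/2) dy.
Step 8. Evaluate the standard form: now -2*y*cos(3*y)/3 - 5*exp(2*y)/4 - log(y - 4) + 3*log(y - 1) + 2*log(y + 4) + 2*sin(3*y)/9.
Answer: -2*y*cos(3*y)/3 - 5*exp(2*y)/4 - log(y - 4) + 3*log(y - 1) + 2*log(y + 4) + 2*sin(3*y)/9.


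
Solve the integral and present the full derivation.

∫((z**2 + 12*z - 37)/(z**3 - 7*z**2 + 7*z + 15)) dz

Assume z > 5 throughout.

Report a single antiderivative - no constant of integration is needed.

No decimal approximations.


Step 1. Decompose ∫((z**2 + 12*z - 37)/(z**3 - 7*z**2 + 7*z + 15)) dz by partial fractions, (z**2 + 12*z - 37)/(z**3 - 7*z**2 + 7*z + 15) = -2/(z + 1) - 1/(z - 3) + 4/(z - 5): now ∫(4/(z - 5)) dz + ∫(-1/(z - 3)) dz + ∫(-2/(z + 1)) dz.
Step 2. Evaluate the standard form [assuming z > 3]: now -log(z - 3) + ∫(4/(z - 5)) dz + ∫(-2/(z + 1)) dz.
Step 3. Evaluate the standard form [assuming z > -1]: now -log(z - 3) - 2*log(z + 1) + ∫(4/(z - 5)) dz.
Step 4. Evaluate the standard form [assuming z > 5]: now 4*log(z - 5) - log(z - 3) - 2*log(z + 1).
Answer: 4*log(z - 5) - log(z - 3) - 2*log(z + 1).


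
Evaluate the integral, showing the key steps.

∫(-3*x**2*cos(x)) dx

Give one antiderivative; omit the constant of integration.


Step 1. Integrate ∫(-3*x**2*cos(x)) dx by parts with u = x**2, dv = (-3*cos(x)) dx, so v = -3*sin(x): now -3*x**2*sin(x) + ∫(6*x*sin(x)) dx.
Step 2. Integrate ∫(6*x*sin(x)) dx by parts with u = x, dv = (6*sin(x)) dx, so v = -6*cos(x): now -3*x**2*sin(x) - 6*x*cos(x) + ∫(6*cos(x)) dx.
Step 3. Evaluate the standard form: now -3*x**2*sin(x) - 6*x*cos(x) + 6*sin(x).
Answer: -3*x**2*sin(x) - 6*x*cos(x) + 6*sin(x).


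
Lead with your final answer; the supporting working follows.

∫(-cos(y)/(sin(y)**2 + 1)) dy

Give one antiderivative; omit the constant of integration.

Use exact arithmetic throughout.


The answer is -atan(sin(y)).
Step 1. Substitute u = sin(y), turning ∫(-cos(y)/(sin(y)**2 + 1)) dy into ∫(-1/(u**2 + 1)) du: now ∫(-1/(u**2 + 1)) du.
Step 2. Evaluate the standard form: now -atan(u).
Step 3. Substitute back u = sin(y): now -atan(sin(y)).
Answer: -atan(sin(y)).
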